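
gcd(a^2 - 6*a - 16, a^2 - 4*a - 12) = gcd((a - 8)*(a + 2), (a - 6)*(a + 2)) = a + 2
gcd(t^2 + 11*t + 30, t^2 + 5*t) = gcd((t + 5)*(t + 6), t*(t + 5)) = t + 5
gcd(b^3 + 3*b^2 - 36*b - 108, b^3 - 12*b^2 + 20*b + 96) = b - 6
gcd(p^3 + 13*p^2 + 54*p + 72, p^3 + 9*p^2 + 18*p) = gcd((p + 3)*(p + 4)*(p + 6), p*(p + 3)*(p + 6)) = p^2 + 9*p + 18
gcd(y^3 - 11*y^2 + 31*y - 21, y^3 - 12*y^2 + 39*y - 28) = y^2 - 8*y + 7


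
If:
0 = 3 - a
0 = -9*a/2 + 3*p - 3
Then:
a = 3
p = 11/2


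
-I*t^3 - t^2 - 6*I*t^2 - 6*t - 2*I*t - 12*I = (t + 6)*(t - 2*I)*(-I*t + 1)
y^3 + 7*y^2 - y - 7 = (y - 1)*(y + 1)*(y + 7)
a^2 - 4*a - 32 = (a - 8)*(a + 4)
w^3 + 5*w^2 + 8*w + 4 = (w + 1)*(w + 2)^2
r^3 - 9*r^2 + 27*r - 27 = (r - 3)^3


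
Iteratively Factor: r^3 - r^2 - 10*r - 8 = (r + 2)*(r^2 - 3*r - 4) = (r - 4)*(r + 2)*(r + 1)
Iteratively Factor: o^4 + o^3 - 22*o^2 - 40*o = (o - 5)*(o^3 + 6*o^2 + 8*o) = (o - 5)*(o + 2)*(o^2 + 4*o) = (o - 5)*(o + 2)*(o + 4)*(o)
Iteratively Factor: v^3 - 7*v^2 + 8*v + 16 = (v - 4)*(v^2 - 3*v - 4) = (v - 4)^2*(v + 1)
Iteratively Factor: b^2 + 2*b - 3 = (b - 1)*(b + 3)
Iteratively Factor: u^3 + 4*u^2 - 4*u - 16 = (u + 4)*(u^2 - 4) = (u + 2)*(u + 4)*(u - 2)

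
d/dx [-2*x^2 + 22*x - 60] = 22 - 4*x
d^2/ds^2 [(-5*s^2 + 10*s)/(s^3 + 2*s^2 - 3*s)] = 10*(-s^3 + 6*s^2 + 3*s + 8)/(s^6 + 6*s^5 + 3*s^4 - 28*s^3 - 9*s^2 + 54*s - 27)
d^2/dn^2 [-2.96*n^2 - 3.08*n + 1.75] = -5.92000000000000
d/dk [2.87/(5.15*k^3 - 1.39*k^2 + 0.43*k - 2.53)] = (-44.3415*k^2 + 7.9786*k - 1.2341)/(5.15*k^3 - 1.39*k^2 + 0.43*k - 2.53)^2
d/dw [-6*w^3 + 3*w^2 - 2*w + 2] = -18*w^2 + 6*w - 2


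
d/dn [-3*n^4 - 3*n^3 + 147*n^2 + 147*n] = -12*n^3 - 9*n^2 + 294*n + 147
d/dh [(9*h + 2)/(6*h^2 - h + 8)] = (54*h^2 - 9*h - (9*h + 2)*(12*h - 1) + 72)/(6*h^2 - h + 8)^2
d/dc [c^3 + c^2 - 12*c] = 3*c^2 + 2*c - 12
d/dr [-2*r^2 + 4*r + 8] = 4 - 4*r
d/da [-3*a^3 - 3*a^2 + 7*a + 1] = -9*a^2 - 6*a + 7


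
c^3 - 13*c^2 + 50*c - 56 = (c - 7)*(c - 4)*(c - 2)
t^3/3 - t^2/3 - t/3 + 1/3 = (t/3 + 1/3)*(t - 1)^2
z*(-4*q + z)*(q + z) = -4*q^2*z - 3*q*z^2 + z^3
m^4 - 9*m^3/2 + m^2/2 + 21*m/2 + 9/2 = (m - 3)^2*(m + 1/2)*(m + 1)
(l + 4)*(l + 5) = l^2 + 9*l + 20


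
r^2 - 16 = (r - 4)*(r + 4)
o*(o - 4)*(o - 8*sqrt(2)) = o^3 - 8*sqrt(2)*o^2 - 4*o^2 + 32*sqrt(2)*o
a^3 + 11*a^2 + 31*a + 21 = (a + 1)*(a + 3)*(a + 7)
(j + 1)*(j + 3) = j^2 + 4*j + 3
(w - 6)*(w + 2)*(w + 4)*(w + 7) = w^4 + 7*w^3 - 28*w^2 - 244*w - 336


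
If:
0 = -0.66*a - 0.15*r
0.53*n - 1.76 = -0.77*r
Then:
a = -0.227272727272727*r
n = 3.32075471698113 - 1.45283018867925*r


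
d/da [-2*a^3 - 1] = -6*a^2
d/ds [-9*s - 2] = -9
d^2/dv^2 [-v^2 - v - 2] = -2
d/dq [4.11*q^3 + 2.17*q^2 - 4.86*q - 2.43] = 12.33*q^2 + 4.34*q - 4.86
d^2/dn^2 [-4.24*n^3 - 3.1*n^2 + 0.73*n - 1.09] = -25.44*n - 6.2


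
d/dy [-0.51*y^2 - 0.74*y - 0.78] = -1.02*y - 0.74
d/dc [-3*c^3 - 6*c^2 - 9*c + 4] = -9*c^2 - 12*c - 9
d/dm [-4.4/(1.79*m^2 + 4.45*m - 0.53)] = (15.752*m + 19.58)/(1.79*m^2 + 4.45*m - 0.53)^2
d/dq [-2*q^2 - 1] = -4*q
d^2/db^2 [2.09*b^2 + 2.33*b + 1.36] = 4.18000000000000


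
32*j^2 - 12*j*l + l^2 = (-8*j + l)*(-4*j + l)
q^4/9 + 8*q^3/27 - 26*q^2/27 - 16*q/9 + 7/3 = (q/3 + 1)^2*(q - 7/3)*(q - 1)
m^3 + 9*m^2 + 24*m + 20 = (m + 2)^2*(m + 5)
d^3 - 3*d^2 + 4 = (d - 2)^2*(d + 1)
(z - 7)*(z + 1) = z^2 - 6*z - 7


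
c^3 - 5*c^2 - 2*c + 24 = (c - 4)*(c - 3)*(c + 2)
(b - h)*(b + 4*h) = b^2 + 3*b*h - 4*h^2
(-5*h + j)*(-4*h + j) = 20*h^2 - 9*h*j + j^2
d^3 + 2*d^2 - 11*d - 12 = (d - 3)*(d + 1)*(d + 4)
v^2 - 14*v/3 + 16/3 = (v - 8/3)*(v - 2)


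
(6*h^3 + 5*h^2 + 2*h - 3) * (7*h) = 42*h^4 + 35*h^3 + 14*h^2 - 21*h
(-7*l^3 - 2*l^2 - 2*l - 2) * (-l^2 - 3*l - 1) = 7*l^5 + 23*l^4 + 15*l^3 + 10*l^2 + 8*l + 2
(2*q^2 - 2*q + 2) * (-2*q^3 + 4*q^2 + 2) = -4*q^5 + 12*q^4 - 12*q^3 + 12*q^2 - 4*q + 4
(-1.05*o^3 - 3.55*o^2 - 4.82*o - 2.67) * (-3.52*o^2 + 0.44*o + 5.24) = 3.696*o^5 + 12.034*o^4 + 9.9024*o^3 - 11.3244*o^2 - 26.4316*o - 13.9908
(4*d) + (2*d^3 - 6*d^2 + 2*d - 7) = 2*d^3 - 6*d^2 + 6*d - 7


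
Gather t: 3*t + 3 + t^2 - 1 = t^2 + 3*t + 2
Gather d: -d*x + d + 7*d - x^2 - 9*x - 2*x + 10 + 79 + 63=d*(8 - x) - x^2 - 11*x + 152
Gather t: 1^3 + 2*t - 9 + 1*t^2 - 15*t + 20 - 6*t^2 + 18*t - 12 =-5*t^2 + 5*t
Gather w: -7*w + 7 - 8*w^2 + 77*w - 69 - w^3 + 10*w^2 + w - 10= -w^3 + 2*w^2 + 71*w - 72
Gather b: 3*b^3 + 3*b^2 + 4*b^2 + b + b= 3*b^3 + 7*b^2 + 2*b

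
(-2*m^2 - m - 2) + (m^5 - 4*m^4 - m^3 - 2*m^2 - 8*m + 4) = m^5 - 4*m^4 - m^3 - 4*m^2 - 9*m + 2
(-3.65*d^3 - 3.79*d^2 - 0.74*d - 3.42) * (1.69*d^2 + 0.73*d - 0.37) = -6.1685*d^5 - 9.0696*d^4 - 2.6668*d^3 - 4.9177*d^2 - 2.2228*d + 1.2654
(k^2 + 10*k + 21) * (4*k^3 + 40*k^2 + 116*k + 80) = 4*k^5 + 80*k^4 + 600*k^3 + 2080*k^2 + 3236*k + 1680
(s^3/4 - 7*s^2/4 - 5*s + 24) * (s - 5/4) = s^4/4 - 33*s^3/16 - 45*s^2/16 + 121*s/4 - 30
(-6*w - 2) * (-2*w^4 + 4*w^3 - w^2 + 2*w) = 12*w^5 - 20*w^4 - 2*w^3 - 10*w^2 - 4*w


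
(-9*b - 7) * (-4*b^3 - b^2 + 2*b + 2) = 36*b^4 + 37*b^3 - 11*b^2 - 32*b - 14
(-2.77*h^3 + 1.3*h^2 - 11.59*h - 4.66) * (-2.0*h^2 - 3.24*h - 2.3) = 5.54*h^5 + 6.3748*h^4 + 25.339*h^3 + 43.8816*h^2 + 41.7554*h + 10.718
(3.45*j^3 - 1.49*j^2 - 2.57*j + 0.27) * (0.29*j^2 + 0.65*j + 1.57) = 1.0005*j^5 + 1.8104*j^4 + 3.7027*j^3 - 3.9315*j^2 - 3.8594*j + 0.4239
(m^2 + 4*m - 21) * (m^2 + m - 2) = m^4 + 5*m^3 - 19*m^2 - 29*m + 42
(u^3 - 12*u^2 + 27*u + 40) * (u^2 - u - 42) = u^5 - 13*u^4 - 3*u^3 + 517*u^2 - 1174*u - 1680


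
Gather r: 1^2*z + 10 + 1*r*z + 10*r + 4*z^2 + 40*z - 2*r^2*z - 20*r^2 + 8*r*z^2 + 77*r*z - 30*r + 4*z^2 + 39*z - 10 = r^2*(-2*z - 20) + r*(8*z^2 + 78*z - 20) + 8*z^2 + 80*z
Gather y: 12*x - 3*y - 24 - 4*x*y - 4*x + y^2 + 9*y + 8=8*x + y^2 + y*(6 - 4*x) - 16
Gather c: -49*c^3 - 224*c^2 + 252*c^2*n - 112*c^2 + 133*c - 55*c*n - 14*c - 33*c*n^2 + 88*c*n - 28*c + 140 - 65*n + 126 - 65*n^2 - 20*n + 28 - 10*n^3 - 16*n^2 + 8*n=-49*c^3 + c^2*(252*n - 336) + c*(-33*n^2 + 33*n + 91) - 10*n^3 - 81*n^2 - 77*n + 294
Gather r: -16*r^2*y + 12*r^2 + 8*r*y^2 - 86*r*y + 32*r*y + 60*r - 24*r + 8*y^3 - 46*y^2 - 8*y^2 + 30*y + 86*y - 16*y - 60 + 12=r^2*(12 - 16*y) + r*(8*y^2 - 54*y + 36) + 8*y^3 - 54*y^2 + 100*y - 48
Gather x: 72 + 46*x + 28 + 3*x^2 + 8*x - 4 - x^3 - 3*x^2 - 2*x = -x^3 + 52*x + 96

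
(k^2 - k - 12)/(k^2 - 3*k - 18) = (k - 4)/(k - 6)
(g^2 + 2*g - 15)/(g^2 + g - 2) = (g^2 + 2*g - 15)/(g^2 + g - 2)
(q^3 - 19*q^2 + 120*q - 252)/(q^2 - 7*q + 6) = (q^2 - 13*q + 42)/(q - 1)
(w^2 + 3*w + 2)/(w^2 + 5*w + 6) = (w + 1)/(w + 3)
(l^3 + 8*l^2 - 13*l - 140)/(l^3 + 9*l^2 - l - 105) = (l - 4)/(l - 3)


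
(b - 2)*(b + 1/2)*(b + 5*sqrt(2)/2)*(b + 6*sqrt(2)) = b^4 - 3*b^3/2 + 17*sqrt(2)*b^3/2 - 51*sqrt(2)*b^2/4 + 29*b^2 - 45*b - 17*sqrt(2)*b/2 - 30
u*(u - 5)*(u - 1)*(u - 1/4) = u^4 - 25*u^3/4 + 13*u^2/2 - 5*u/4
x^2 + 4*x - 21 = (x - 3)*(x + 7)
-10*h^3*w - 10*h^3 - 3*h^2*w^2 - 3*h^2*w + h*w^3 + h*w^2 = (-5*h + w)*(2*h + w)*(h*w + h)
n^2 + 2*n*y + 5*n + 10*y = (n + 5)*(n + 2*y)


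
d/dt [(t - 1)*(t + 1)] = 2*t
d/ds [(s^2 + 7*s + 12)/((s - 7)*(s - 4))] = 2*(-9*s^2 + 16*s + 164)/(s^4 - 22*s^3 + 177*s^2 - 616*s + 784)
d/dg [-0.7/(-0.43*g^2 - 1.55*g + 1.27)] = (-0.602*g - 1.085)/(0.43*g^2 + 1.55*g - 1.27)^2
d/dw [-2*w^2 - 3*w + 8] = -4*w - 3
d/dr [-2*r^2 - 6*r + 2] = -4*r - 6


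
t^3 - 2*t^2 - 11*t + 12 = (t - 4)*(t - 1)*(t + 3)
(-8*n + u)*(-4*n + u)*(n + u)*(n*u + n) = 32*n^4*u + 32*n^4 + 20*n^3*u^2 + 20*n^3*u - 11*n^2*u^3 - 11*n^2*u^2 + n*u^4 + n*u^3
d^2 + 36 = (d - 6*I)*(d + 6*I)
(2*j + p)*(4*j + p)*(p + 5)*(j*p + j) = 8*j^3*p^2 + 48*j^3*p + 40*j^3 + 6*j^2*p^3 + 36*j^2*p^2 + 30*j^2*p + j*p^4 + 6*j*p^3 + 5*j*p^2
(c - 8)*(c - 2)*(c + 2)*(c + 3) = c^4 - 5*c^3 - 28*c^2 + 20*c + 96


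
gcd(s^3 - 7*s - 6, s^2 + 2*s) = s + 2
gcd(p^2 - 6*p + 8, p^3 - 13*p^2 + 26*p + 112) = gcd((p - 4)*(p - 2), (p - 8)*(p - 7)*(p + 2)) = 1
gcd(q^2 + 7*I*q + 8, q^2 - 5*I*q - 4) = q - I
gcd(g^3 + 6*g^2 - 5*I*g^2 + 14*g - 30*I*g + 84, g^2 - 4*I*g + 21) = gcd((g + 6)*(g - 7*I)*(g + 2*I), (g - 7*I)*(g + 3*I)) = g - 7*I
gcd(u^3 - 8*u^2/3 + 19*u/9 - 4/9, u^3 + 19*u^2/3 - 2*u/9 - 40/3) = u - 4/3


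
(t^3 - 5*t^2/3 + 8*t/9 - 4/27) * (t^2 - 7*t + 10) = t^5 - 26*t^4/3 + 203*t^3/9 - 622*t^2/27 + 268*t/27 - 40/27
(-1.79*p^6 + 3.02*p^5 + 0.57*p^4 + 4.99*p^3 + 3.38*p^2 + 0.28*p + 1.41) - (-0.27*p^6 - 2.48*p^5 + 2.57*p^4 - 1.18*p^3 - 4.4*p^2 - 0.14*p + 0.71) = -1.52*p^6 + 5.5*p^5 - 2.0*p^4 + 6.17*p^3 + 7.78*p^2 + 0.42*p + 0.7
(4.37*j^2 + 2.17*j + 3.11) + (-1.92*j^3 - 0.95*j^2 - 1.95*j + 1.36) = -1.92*j^3 + 3.42*j^2 + 0.22*j + 4.47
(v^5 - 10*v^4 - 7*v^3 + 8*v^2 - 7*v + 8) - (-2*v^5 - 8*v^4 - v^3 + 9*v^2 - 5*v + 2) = 3*v^5 - 2*v^4 - 6*v^3 - v^2 - 2*v + 6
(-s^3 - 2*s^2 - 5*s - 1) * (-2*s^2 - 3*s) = 2*s^5 + 7*s^4 + 16*s^3 + 17*s^2 + 3*s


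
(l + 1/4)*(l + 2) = l^2 + 9*l/4 + 1/2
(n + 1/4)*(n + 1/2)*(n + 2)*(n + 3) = n^4 + 23*n^3/4 + 79*n^2/8 + 41*n/8 + 3/4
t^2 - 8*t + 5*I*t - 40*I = (t - 8)*(t + 5*I)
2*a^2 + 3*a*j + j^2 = (a + j)*(2*a + j)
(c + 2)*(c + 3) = c^2 + 5*c + 6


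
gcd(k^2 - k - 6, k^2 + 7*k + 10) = k + 2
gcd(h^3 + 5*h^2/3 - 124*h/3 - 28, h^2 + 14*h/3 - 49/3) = h + 7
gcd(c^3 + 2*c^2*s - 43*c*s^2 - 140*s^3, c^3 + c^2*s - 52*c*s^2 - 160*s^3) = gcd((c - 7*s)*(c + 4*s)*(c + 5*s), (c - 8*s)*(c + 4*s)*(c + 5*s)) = c^2 + 9*c*s + 20*s^2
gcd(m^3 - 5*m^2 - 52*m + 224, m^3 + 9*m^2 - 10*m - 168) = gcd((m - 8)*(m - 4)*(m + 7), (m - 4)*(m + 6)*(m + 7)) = m^2 + 3*m - 28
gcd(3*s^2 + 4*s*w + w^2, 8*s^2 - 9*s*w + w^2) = 1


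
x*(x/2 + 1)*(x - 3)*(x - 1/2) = x^4/2 - 3*x^3/4 - 11*x^2/4 + 3*x/2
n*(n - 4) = n^2 - 4*n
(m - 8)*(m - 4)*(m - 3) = m^3 - 15*m^2 + 68*m - 96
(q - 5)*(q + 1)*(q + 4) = q^3 - 21*q - 20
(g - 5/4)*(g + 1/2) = g^2 - 3*g/4 - 5/8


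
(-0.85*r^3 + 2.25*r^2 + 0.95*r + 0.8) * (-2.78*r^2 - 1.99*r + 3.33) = 2.363*r^5 - 4.5635*r^4 - 9.949*r^3 + 3.378*r^2 + 1.5715*r + 2.664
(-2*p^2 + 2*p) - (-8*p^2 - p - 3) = 6*p^2 + 3*p + 3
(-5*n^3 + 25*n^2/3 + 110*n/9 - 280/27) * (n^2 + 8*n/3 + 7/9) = -5*n^5 - 5*n^4 + 275*n^3/9 + 775*n^2/27 - 490*n/27 - 1960/243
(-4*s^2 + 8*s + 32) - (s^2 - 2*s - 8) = -5*s^2 + 10*s + 40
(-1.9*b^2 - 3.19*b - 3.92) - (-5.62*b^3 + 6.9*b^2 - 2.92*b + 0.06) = 5.62*b^3 - 8.8*b^2 - 0.27*b - 3.98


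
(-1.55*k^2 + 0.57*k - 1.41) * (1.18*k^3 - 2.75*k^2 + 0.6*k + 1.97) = -1.829*k^5 + 4.9351*k^4 - 4.1613*k^3 + 1.166*k^2 + 0.2769*k - 2.7777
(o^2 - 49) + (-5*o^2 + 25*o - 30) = -4*o^2 + 25*o - 79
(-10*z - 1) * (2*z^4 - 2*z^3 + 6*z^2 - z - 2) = -20*z^5 + 18*z^4 - 58*z^3 + 4*z^2 + 21*z + 2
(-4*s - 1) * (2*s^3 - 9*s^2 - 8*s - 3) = -8*s^4 + 34*s^3 + 41*s^2 + 20*s + 3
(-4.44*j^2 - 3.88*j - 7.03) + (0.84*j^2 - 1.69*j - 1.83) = -3.6*j^2 - 5.57*j - 8.86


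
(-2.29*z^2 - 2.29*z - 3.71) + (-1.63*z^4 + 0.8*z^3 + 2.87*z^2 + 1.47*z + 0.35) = -1.63*z^4 + 0.8*z^3 + 0.58*z^2 - 0.82*z - 3.36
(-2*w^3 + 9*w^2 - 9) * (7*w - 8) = -14*w^4 + 79*w^3 - 72*w^2 - 63*w + 72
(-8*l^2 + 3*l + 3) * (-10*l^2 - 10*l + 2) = 80*l^4 + 50*l^3 - 76*l^2 - 24*l + 6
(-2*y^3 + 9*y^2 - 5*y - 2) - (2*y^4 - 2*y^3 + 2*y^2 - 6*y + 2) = -2*y^4 + 7*y^2 + y - 4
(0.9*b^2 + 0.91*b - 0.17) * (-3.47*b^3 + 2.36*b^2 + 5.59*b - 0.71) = -3.123*b^5 - 1.0337*b^4 + 7.7685*b^3 + 4.0467*b^2 - 1.5964*b + 0.1207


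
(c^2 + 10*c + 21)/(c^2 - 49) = (c + 3)/(c - 7)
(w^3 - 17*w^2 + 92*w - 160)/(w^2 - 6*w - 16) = (w^2 - 9*w + 20)/(w + 2)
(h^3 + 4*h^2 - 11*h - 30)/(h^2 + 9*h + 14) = (h^2 + 2*h - 15)/(h + 7)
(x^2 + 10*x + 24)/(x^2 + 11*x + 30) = (x + 4)/(x + 5)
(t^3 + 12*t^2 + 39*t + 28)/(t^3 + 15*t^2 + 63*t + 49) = (t + 4)/(t + 7)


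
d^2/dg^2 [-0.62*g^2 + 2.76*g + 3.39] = -1.24000000000000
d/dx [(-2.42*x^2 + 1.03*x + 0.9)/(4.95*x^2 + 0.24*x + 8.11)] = (-5.6793*x^2 - 48.1624*x + 8.1373)/(24.5025*x^4 + 2.376*x^3 + 80.3466*x^2 + 3.8928*x + 65.7721)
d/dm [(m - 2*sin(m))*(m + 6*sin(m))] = 4*m*cos(m) + 2*m + 4*sin(m) - 12*sin(2*m)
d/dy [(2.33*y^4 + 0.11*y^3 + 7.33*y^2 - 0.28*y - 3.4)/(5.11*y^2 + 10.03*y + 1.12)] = (23.8126*y^5 + 70.6718*y^4 + 12.645*y^3 + 75.3203*y^2 + 51.1672*y + 33.7884)/(26.1121*y^4 + 102.5066*y^3 + 112.0473*y^2 + 22.4672*y + 1.2544)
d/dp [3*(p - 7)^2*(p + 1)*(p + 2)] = 12*p^3 - 99*p^2 + 54*p + 357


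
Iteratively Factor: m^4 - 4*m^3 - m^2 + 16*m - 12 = (m - 2)*(m^3 - 2*m^2 - 5*m + 6) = (m - 2)*(m + 2)*(m^2 - 4*m + 3) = (m - 2)*(m - 1)*(m + 2)*(m - 3)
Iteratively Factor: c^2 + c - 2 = (c + 2)*(c - 1)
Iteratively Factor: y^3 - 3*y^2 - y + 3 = (y - 3)*(y^2 - 1) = (y - 3)*(y - 1)*(y + 1)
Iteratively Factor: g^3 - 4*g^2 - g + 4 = (g + 1)*(g^2 - 5*g + 4) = (g - 4)*(g + 1)*(g - 1)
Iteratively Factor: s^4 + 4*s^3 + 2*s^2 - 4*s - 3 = (s + 1)*(s^3 + 3*s^2 - s - 3) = (s + 1)^2*(s^2 + 2*s - 3) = (s - 1)*(s + 1)^2*(s + 3)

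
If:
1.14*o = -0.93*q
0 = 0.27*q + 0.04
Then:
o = 0.12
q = -0.15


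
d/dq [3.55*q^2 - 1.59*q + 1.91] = 7.1*q - 1.59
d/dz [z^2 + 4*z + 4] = 2*z + 4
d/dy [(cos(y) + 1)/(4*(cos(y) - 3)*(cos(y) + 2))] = (cos(y)^2 + 2*cos(y) + 5)*sin(y)/(4*(cos(y) - 3)^2*(cos(y) + 2)^2)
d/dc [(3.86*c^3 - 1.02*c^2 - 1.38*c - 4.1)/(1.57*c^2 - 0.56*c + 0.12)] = (6.0602*c^4 - 4.3232*c^3 + 4.1274*c^2 + 12.6292*c - 2.4616)/(2.4649*c^4 - 1.7584*c^3 + 0.6904*c^2 - 0.1344*c + 0.0144)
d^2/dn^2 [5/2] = 0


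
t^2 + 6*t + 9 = (t + 3)^2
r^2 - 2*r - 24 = (r - 6)*(r + 4)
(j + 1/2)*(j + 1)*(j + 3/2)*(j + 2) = j^4 + 5*j^3 + 35*j^2/4 + 25*j/4 + 3/2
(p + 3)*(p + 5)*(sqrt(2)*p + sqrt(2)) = sqrt(2)*p^3 + 9*sqrt(2)*p^2 + 23*sqrt(2)*p + 15*sqrt(2)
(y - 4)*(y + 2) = y^2 - 2*y - 8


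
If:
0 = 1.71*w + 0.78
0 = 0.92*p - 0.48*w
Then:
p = -0.24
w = -0.46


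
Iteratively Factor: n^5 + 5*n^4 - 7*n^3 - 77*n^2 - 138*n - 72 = (n + 3)*(n^4 + 2*n^3 - 13*n^2 - 38*n - 24) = (n - 4)*(n + 3)*(n^3 + 6*n^2 + 11*n + 6) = (n - 4)*(n + 3)^2*(n^2 + 3*n + 2) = (n - 4)*(n + 2)*(n + 3)^2*(n + 1)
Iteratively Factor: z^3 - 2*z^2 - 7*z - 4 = (z + 1)*(z^2 - 3*z - 4) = (z + 1)^2*(z - 4)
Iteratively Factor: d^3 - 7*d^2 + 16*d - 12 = (d - 3)*(d^2 - 4*d + 4) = (d - 3)*(d - 2)*(d - 2)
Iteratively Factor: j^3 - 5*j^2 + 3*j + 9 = (j - 3)*(j^2 - 2*j - 3) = (j - 3)*(j + 1)*(j - 3)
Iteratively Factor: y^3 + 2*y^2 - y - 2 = (y + 1)*(y^2 + y - 2) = (y + 1)*(y + 2)*(y - 1)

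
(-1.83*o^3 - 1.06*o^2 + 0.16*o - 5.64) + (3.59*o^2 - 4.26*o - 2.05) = -1.83*o^3 + 2.53*o^2 - 4.1*o - 7.69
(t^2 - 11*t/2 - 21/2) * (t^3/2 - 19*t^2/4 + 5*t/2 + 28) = t^5/2 - 15*t^4/2 + 187*t^3/8 + 513*t^2/8 - 721*t/4 - 294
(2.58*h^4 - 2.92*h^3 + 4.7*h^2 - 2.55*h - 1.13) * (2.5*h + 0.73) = 6.45*h^5 - 5.4166*h^4 + 9.6184*h^3 - 2.944*h^2 - 4.6865*h - 0.8249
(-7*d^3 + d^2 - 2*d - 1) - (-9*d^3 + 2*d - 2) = 2*d^3 + d^2 - 4*d + 1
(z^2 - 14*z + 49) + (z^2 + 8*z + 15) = 2*z^2 - 6*z + 64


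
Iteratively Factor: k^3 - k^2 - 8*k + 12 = (k + 3)*(k^2 - 4*k + 4) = (k - 2)*(k + 3)*(k - 2)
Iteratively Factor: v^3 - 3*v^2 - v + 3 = (v - 1)*(v^2 - 2*v - 3) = (v - 1)*(v + 1)*(v - 3)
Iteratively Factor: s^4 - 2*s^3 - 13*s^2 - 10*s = (s + 1)*(s^3 - 3*s^2 - 10*s) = (s - 5)*(s + 1)*(s^2 + 2*s) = (s - 5)*(s + 1)*(s + 2)*(s)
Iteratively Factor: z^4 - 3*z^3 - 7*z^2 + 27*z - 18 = (z - 3)*(z^3 - 7*z + 6) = (z - 3)*(z + 3)*(z^2 - 3*z + 2) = (z - 3)*(z - 2)*(z + 3)*(z - 1)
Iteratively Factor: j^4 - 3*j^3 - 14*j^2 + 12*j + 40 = (j - 2)*(j^3 - j^2 - 16*j - 20) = (j - 2)*(j + 2)*(j^2 - 3*j - 10) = (j - 2)*(j + 2)^2*(j - 5)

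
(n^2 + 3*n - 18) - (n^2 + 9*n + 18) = -6*n - 36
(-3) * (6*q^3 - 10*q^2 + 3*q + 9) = -18*q^3 + 30*q^2 - 9*q - 27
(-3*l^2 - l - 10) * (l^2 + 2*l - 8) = -3*l^4 - 7*l^3 + 12*l^2 - 12*l + 80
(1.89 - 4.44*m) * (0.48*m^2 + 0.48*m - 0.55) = -2.1312*m^3 - 1.224*m^2 + 3.3492*m - 1.0395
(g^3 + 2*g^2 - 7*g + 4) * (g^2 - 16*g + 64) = g^5 - 14*g^4 + 25*g^3 + 244*g^2 - 512*g + 256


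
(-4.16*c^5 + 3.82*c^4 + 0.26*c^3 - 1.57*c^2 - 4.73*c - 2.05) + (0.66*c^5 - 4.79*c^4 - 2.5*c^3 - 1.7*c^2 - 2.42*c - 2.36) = -3.5*c^5 - 0.97*c^4 - 2.24*c^3 - 3.27*c^2 - 7.15*c - 4.41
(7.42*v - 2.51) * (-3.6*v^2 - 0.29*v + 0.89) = -26.712*v^3 + 6.8842*v^2 + 7.3317*v - 2.2339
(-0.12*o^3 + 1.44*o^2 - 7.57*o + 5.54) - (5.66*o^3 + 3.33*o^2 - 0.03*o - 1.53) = -5.78*o^3 - 1.89*o^2 - 7.54*o + 7.07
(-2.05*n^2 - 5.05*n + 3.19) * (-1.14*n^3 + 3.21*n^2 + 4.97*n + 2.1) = 2.337*n^5 - 0.8235*n^4 - 30.0356*n^3 - 19.1636*n^2 + 5.2493*n + 6.699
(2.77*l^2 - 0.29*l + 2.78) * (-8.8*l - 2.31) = -24.376*l^3 - 3.8467*l^2 - 23.7941*l - 6.4218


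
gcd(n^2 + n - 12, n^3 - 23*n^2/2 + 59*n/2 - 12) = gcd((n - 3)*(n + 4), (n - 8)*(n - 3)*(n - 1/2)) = n - 3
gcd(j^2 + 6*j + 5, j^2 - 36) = 1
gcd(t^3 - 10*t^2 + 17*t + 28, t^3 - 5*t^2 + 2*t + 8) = t^2 - 3*t - 4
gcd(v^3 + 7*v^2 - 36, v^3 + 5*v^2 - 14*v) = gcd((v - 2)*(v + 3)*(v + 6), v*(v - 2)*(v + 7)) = v - 2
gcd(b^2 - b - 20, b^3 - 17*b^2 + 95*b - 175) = b - 5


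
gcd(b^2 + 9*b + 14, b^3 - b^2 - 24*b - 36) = b + 2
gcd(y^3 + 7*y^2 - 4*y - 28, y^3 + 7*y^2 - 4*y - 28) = y^3 + 7*y^2 - 4*y - 28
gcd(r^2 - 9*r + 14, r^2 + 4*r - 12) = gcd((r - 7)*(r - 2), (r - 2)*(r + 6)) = r - 2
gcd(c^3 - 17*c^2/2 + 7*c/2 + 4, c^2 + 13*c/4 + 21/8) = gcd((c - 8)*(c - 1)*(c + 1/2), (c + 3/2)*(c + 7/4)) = 1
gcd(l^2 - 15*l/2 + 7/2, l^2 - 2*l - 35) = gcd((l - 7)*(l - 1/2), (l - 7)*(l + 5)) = l - 7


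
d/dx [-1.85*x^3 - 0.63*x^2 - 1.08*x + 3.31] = -5.55*x^2 - 1.26*x - 1.08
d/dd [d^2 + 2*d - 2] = 2*d + 2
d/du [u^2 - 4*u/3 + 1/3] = 2*u - 4/3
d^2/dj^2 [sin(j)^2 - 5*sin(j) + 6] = 5*sin(j) + 2*cos(2*j)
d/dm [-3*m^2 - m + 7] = -6*m - 1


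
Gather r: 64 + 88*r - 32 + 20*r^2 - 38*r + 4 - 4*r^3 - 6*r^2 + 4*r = -4*r^3 + 14*r^2 + 54*r + 36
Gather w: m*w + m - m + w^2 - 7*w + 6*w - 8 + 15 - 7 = w^2 + w*(m - 1)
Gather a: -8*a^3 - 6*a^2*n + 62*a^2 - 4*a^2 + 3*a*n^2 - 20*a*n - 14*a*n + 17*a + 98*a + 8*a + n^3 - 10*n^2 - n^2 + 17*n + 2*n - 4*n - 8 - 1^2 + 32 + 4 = -8*a^3 + a^2*(58 - 6*n) + a*(3*n^2 - 34*n + 123) + n^3 - 11*n^2 + 15*n + 27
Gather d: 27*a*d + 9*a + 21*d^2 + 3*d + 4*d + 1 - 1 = 9*a + 21*d^2 + d*(27*a + 7)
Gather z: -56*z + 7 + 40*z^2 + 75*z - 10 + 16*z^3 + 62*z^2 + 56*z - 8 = 16*z^3 + 102*z^2 + 75*z - 11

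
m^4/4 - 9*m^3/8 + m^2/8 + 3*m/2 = m*(m/4 + 1/4)*(m - 4)*(m - 3/2)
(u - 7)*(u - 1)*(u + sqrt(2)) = u^3 - 8*u^2 + sqrt(2)*u^2 - 8*sqrt(2)*u + 7*u + 7*sqrt(2)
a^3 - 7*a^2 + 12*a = a*(a - 4)*(a - 3)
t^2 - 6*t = t*(t - 6)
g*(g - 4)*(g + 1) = g^3 - 3*g^2 - 4*g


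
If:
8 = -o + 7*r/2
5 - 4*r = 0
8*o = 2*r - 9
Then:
No Solution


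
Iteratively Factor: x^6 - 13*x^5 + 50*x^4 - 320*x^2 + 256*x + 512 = (x + 1)*(x^5 - 14*x^4 + 64*x^3 - 64*x^2 - 256*x + 512) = (x - 4)*(x + 1)*(x^4 - 10*x^3 + 24*x^2 + 32*x - 128) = (x - 4)*(x + 1)*(x + 2)*(x^3 - 12*x^2 + 48*x - 64) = (x - 4)^2*(x + 1)*(x + 2)*(x^2 - 8*x + 16) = (x - 4)^3*(x + 1)*(x + 2)*(x - 4)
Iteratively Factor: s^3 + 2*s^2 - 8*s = (s - 2)*(s^2 + 4*s) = s*(s - 2)*(s + 4)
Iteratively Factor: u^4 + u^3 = (u)*(u^3 + u^2) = u^2*(u^2 + u) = u^3*(u + 1)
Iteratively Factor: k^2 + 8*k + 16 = (k + 4)*(k + 4)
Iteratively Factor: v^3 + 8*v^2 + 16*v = (v + 4)*(v^2 + 4*v) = (v + 4)^2*(v)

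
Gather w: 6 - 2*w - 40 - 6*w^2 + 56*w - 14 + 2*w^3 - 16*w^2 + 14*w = 2*w^3 - 22*w^2 + 68*w - 48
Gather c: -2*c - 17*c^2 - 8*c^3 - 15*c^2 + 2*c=-8*c^3 - 32*c^2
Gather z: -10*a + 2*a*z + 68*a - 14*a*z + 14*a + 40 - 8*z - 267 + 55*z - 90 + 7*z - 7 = 72*a + z*(54 - 12*a) - 324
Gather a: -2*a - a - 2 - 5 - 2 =-3*a - 9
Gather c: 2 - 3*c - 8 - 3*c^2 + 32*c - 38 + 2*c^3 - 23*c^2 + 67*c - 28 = 2*c^3 - 26*c^2 + 96*c - 72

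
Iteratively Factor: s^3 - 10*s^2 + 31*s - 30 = (s - 5)*(s^2 - 5*s + 6) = (s - 5)*(s - 2)*(s - 3)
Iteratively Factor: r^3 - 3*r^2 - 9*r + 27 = (r - 3)*(r^2 - 9) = (r - 3)*(r + 3)*(r - 3)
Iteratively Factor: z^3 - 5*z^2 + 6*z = (z - 3)*(z^2 - 2*z) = (z - 3)*(z - 2)*(z)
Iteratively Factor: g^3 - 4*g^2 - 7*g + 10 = (g - 5)*(g^2 + g - 2) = (g - 5)*(g - 1)*(g + 2)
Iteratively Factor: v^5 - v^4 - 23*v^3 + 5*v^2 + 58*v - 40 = (v - 1)*(v^4 - 23*v^2 - 18*v + 40) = (v - 1)*(v + 4)*(v^3 - 4*v^2 - 7*v + 10) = (v - 1)*(v + 2)*(v + 4)*(v^2 - 6*v + 5) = (v - 1)^2*(v + 2)*(v + 4)*(v - 5)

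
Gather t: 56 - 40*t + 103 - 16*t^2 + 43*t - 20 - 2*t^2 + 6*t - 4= -18*t^2 + 9*t + 135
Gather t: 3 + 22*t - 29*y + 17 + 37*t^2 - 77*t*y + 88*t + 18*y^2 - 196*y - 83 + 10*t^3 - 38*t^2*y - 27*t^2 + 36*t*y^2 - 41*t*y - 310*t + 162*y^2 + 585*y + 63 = 10*t^3 + t^2*(10 - 38*y) + t*(36*y^2 - 118*y - 200) + 180*y^2 + 360*y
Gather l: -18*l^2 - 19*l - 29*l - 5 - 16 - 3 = -18*l^2 - 48*l - 24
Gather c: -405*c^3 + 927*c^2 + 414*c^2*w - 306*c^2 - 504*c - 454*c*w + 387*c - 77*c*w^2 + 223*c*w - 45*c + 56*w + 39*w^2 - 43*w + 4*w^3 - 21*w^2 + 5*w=-405*c^3 + c^2*(414*w + 621) + c*(-77*w^2 - 231*w - 162) + 4*w^3 + 18*w^2 + 18*w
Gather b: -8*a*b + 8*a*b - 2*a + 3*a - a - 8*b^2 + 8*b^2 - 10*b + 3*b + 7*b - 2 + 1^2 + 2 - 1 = 0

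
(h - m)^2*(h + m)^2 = h^4 - 2*h^2*m^2 + m^4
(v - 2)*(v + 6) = v^2 + 4*v - 12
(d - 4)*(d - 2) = d^2 - 6*d + 8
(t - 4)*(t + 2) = t^2 - 2*t - 8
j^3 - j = j*(j - 1)*(j + 1)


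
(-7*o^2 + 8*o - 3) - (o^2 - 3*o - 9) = -8*o^2 + 11*o + 6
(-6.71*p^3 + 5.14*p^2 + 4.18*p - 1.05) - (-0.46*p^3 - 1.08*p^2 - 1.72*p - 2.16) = -6.25*p^3 + 6.22*p^2 + 5.9*p + 1.11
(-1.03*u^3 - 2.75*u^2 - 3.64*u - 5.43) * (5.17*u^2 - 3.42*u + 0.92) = -5.3251*u^5 - 10.6949*u^4 - 10.3614*u^3 - 18.1543*u^2 + 15.2218*u - 4.9956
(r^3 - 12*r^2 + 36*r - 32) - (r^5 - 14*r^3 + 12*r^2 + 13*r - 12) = -r^5 + 15*r^3 - 24*r^2 + 23*r - 20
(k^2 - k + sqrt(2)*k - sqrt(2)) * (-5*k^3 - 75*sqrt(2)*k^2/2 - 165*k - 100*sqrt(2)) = -5*k^5 - 85*sqrt(2)*k^4/2 + 5*k^4 - 240*k^3 + 85*sqrt(2)*k^3/2 - 265*sqrt(2)*k^2 + 240*k^2 - 200*k + 265*sqrt(2)*k + 200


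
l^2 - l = l*(l - 1)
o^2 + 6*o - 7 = (o - 1)*(o + 7)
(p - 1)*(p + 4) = p^2 + 3*p - 4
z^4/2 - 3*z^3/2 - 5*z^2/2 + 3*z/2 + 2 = (z/2 + 1/2)*(z - 4)*(z - 1)*(z + 1)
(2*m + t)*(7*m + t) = 14*m^2 + 9*m*t + t^2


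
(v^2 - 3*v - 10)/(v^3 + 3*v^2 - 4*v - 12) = (v - 5)/(v^2 + v - 6)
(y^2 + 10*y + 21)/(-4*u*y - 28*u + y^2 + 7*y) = (y + 3)/(-4*u + y)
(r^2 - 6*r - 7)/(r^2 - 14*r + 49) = (r + 1)/(r - 7)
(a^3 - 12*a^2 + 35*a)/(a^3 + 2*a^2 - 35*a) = (a - 7)/(a + 7)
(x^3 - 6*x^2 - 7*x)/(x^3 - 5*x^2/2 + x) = 2*(x^2 - 6*x - 7)/(2*x^2 - 5*x + 2)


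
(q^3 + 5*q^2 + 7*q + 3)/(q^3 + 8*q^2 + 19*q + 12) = (q + 1)/(q + 4)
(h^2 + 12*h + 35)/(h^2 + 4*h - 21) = (h + 5)/(h - 3)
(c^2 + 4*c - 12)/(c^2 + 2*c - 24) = (c - 2)/(c - 4)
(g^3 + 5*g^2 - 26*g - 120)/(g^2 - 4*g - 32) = (g^2 + g - 30)/(g - 8)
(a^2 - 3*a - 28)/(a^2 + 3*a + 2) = (a^2 - 3*a - 28)/(a^2 + 3*a + 2)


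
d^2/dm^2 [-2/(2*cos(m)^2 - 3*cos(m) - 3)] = 2*(-16*sin(m)^4 + 41*sin(m)^2 - 27*cos(m)/2 + 9*cos(3*m)/2 + 5)/(2*sin(m)^2 + 3*cos(m) + 1)^3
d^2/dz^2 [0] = 0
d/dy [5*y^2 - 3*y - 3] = 10*y - 3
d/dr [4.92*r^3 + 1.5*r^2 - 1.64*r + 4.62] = 14.76*r^2 + 3.0*r - 1.64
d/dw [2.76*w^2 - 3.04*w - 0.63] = 5.52*w - 3.04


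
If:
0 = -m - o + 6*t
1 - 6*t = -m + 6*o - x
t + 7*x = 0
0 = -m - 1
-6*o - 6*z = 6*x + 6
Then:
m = -1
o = 43/295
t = -42/295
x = 6/295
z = -344/295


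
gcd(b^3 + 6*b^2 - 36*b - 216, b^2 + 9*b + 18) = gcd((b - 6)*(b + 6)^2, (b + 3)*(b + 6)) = b + 6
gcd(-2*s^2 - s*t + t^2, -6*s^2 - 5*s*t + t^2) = s + t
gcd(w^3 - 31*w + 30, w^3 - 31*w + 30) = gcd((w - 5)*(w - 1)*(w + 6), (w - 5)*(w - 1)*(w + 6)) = w^3 - 31*w + 30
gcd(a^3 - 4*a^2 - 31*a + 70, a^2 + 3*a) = 1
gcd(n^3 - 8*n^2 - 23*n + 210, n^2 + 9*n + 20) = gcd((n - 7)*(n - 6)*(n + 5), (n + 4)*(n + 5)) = n + 5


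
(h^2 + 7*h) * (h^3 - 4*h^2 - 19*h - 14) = h^5 + 3*h^4 - 47*h^3 - 147*h^2 - 98*h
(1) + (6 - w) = 7 - w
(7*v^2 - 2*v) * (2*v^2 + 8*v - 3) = 14*v^4 + 52*v^3 - 37*v^2 + 6*v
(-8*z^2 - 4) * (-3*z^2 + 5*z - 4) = 24*z^4 - 40*z^3 + 44*z^2 - 20*z + 16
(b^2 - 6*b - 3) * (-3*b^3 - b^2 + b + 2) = -3*b^5 + 17*b^4 + 16*b^3 - b^2 - 15*b - 6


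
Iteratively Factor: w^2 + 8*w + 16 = (w + 4)*(w + 4)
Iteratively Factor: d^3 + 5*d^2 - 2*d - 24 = (d + 3)*(d^2 + 2*d - 8) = (d + 3)*(d + 4)*(d - 2)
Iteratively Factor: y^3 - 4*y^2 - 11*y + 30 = (y - 2)*(y^2 - 2*y - 15) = (y - 5)*(y - 2)*(y + 3)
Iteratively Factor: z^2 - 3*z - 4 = (z + 1)*(z - 4)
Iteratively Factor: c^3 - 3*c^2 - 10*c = (c + 2)*(c^2 - 5*c) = c*(c + 2)*(c - 5)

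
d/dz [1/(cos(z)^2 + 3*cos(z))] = (2*cos(z) + 3)*sin(z)/((cos(z) + 3)^2*cos(z)^2)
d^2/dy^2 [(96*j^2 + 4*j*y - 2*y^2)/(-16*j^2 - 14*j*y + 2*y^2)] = -10*j/(j^3 + 3*j^2*y + 3*j*y^2 + y^3)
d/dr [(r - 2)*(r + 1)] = 2*r - 1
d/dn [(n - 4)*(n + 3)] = 2*n - 1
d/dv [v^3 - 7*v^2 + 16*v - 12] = 3*v^2 - 14*v + 16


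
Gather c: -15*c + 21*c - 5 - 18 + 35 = 6*c + 12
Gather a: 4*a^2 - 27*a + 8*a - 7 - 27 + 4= 4*a^2 - 19*a - 30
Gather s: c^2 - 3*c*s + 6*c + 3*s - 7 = c^2 + 6*c + s*(3 - 3*c) - 7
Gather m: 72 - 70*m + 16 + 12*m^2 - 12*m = 12*m^2 - 82*m + 88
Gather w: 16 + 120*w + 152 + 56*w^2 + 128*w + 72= 56*w^2 + 248*w + 240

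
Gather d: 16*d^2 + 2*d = 16*d^2 + 2*d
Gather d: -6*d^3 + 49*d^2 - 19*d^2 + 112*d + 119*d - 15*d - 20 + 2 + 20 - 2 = -6*d^3 + 30*d^2 + 216*d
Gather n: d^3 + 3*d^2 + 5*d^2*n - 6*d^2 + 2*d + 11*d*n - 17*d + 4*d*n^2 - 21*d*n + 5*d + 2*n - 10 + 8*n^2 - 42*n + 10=d^3 - 3*d^2 - 10*d + n^2*(4*d + 8) + n*(5*d^2 - 10*d - 40)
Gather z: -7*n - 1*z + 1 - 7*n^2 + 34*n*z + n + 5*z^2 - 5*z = -7*n^2 - 6*n + 5*z^2 + z*(34*n - 6) + 1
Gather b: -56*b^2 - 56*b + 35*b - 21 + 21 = -56*b^2 - 21*b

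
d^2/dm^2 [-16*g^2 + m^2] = 2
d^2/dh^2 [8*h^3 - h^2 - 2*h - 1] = 48*h - 2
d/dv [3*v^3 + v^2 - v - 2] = 9*v^2 + 2*v - 1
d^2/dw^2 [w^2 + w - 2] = 2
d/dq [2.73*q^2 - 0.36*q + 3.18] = 5.46*q - 0.36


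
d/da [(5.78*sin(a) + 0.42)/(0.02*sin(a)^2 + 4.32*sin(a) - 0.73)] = (-0.0167999999999964*sin(a) + 0.0578*cos(2*a) - 6.0916)*cos(a)/(0.02*sin(a)^2 + 4.32*sin(a) - 0.73)^2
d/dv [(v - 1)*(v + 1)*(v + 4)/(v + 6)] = 2*(v^3 + 11*v^2 + 24*v - 1)/(v^2 + 12*v + 36)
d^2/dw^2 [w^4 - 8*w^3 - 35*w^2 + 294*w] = 12*w^2 - 48*w - 70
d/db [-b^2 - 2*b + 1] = -2*b - 2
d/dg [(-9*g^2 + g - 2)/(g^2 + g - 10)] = 2*(-5*g^2 + 92*g - 4)/(g^4 + 2*g^3 - 19*g^2 - 20*g + 100)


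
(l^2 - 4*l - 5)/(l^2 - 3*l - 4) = (l - 5)/(l - 4)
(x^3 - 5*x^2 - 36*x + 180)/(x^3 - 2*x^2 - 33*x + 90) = (x - 6)/(x - 3)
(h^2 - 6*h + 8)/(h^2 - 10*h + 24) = (h - 2)/(h - 6)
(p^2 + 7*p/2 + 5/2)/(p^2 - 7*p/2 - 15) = (p + 1)/(p - 6)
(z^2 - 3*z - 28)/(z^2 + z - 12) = (z - 7)/(z - 3)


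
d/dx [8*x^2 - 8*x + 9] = 16*x - 8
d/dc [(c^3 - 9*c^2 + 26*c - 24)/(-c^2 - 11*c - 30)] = (-c^4 - 22*c^3 + 35*c^2 + 492*c - 1044)/(c^4 + 22*c^3 + 181*c^2 + 660*c + 900)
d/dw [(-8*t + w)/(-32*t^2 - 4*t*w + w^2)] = -1/(16*t^2 + 8*t*w + w^2)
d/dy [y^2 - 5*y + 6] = 2*y - 5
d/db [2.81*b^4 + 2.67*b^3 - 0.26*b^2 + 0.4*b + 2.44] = 11.24*b^3 + 8.01*b^2 - 0.52*b + 0.4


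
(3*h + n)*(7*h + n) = 21*h^2 + 10*h*n + n^2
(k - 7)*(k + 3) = k^2 - 4*k - 21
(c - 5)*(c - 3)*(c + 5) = c^3 - 3*c^2 - 25*c + 75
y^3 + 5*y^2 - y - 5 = (y - 1)*(y + 1)*(y + 5)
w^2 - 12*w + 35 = (w - 7)*(w - 5)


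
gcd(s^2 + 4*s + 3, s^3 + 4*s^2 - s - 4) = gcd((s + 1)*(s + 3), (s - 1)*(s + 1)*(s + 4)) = s + 1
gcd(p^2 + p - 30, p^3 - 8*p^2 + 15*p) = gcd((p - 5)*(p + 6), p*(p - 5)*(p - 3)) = p - 5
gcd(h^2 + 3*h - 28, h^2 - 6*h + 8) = h - 4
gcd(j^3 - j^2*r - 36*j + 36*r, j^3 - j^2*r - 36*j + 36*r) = -j^3 + j^2*r + 36*j - 36*r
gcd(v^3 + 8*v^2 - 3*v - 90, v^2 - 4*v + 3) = v - 3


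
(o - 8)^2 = o^2 - 16*o + 64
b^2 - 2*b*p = b*(b - 2*p)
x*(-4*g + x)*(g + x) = -4*g^2*x - 3*g*x^2 + x^3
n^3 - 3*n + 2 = (n - 1)^2*(n + 2)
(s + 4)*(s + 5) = s^2 + 9*s + 20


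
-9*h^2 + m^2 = (-3*h + m)*(3*h + m)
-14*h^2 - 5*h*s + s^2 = (-7*h + s)*(2*h + s)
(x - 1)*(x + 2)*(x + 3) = x^3 + 4*x^2 + x - 6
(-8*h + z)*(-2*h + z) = 16*h^2 - 10*h*z + z^2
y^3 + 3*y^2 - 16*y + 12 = (y - 2)*(y - 1)*(y + 6)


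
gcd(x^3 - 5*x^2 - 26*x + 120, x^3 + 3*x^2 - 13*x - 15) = x + 5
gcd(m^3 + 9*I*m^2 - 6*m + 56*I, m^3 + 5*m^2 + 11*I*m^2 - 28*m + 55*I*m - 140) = m^2 + 11*I*m - 28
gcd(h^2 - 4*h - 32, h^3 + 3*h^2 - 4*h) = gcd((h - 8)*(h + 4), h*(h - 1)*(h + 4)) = h + 4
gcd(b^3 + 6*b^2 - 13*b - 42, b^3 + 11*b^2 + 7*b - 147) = b^2 + 4*b - 21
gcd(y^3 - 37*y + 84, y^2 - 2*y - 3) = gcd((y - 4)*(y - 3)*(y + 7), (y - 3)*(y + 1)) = y - 3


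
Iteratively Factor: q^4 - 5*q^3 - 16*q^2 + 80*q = (q - 5)*(q^3 - 16*q) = (q - 5)*(q - 4)*(q^2 + 4*q) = q*(q - 5)*(q - 4)*(q + 4)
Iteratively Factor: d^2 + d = (d + 1)*(d)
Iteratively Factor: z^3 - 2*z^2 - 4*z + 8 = (z - 2)*(z^2 - 4) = (z - 2)^2*(z + 2)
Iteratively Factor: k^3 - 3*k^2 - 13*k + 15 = (k - 1)*(k^2 - 2*k - 15) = (k - 1)*(k + 3)*(k - 5)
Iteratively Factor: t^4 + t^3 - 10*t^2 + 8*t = (t - 1)*(t^3 + 2*t^2 - 8*t) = t*(t - 1)*(t^2 + 2*t - 8) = t*(t - 2)*(t - 1)*(t + 4)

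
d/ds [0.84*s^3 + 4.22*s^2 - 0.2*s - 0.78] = 2.52*s^2 + 8.44*s - 0.2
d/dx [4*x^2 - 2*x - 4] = 8*x - 2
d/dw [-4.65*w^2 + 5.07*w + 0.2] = 5.07 - 9.3*w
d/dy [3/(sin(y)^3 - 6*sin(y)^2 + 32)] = -9*sin(2*y)/(2*(sin(y) - 4)^3*(sin(y) + 2)^2)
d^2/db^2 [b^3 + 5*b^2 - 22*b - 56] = 6*b + 10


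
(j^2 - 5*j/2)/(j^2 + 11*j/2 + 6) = j*(2*j - 5)/(2*j^2 + 11*j + 12)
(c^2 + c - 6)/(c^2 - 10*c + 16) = (c + 3)/(c - 8)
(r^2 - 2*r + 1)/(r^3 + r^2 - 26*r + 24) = (r - 1)/(r^2 + 2*r - 24)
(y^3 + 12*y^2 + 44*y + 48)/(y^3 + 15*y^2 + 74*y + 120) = (y + 2)/(y + 5)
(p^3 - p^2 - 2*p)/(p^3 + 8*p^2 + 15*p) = (p^2 - p - 2)/(p^2 + 8*p + 15)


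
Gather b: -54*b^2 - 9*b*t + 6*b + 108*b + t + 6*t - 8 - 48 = -54*b^2 + b*(114 - 9*t) + 7*t - 56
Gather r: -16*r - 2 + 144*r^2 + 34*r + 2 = 144*r^2 + 18*r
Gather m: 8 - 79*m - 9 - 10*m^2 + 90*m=-10*m^2 + 11*m - 1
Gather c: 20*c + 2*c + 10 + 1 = 22*c + 11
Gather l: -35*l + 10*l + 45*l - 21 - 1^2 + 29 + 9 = 20*l + 16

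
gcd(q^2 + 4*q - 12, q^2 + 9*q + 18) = q + 6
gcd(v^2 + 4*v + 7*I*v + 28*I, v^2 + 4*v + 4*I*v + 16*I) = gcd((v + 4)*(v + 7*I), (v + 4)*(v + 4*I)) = v + 4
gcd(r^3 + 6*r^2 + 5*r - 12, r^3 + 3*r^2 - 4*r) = r^2 + 3*r - 4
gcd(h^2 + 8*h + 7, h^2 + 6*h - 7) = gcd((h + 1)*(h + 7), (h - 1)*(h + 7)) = h + 7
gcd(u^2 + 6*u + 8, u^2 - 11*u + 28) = 1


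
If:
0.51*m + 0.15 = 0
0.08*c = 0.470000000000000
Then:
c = 5.88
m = -0.29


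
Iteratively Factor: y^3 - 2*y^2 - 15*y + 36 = (y - 3)*(y^2 + y - 12) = (y - 3)^2*(y + 4)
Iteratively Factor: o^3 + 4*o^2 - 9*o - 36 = (o + 3)*(o^2 + o - 12) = (o - 3)*(o + 3)*(o + 4)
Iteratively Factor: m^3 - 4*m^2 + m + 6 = (m + 1)*(m^2 - 5*m + 6) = (m - 2)*(m + 1)*(m - 3)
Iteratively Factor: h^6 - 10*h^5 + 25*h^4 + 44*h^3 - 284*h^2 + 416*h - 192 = (h - 2)*(h^5 - 8*h^4 + 9*h^3 + 62*h^2 - 160*h + 96) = (h - 2)*(h - 1)*(h^4 - 7*h^3 + 2*h^2 + 64*h - 96) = (h - 4)*(h - 2)*(h - 1)*(h^3 - 3*h^2 - 10*h + 24) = (h - 4)*(h - 2)^2*(h - 1)*(h^2 - h - 12) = (h - 4)*(h - 2)^2*(h - 1)*(h + 3)*(h - 4)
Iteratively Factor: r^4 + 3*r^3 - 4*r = (r + 2)*(r^3 + r^2 - 2*r) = (r + 2)^2*(r^2 - r) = (r - 1)*(r + 2)^2*(r)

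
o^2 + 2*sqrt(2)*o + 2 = (o + sqrt(2))^2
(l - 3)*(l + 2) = l^2 - l - 6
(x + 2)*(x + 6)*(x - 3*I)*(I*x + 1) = I*x^4 + 4*x^3 + 8*I*x^3 + 32*x^2 + 9*I*x^2 + 48*x - 24*I*x - 36*I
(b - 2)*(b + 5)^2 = b^3 + 8*b^2 + 5*b - 50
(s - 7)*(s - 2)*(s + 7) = s^3 - 2*s^2 - 49*s + 98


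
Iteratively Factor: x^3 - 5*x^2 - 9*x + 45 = (x - 5)*(x^2 - 9) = (x - 5)*(x + 3)*(x - 3)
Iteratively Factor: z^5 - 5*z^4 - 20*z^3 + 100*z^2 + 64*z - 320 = (z + 2)*(z^4 - 7*z^3 - 6*z^2 + 112*z - 160) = (z + 2)*(z + 4)*(z^3 - 11*z^2 + 38*z - 40) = (z - 4)*(z + 2)*(z + 4)*(z^2 - 7*z + 10) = (z - 4)*(z - 2)*(z + 2)*(z + 4)*(z - 5)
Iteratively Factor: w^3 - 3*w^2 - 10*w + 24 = (w + 3)*(w^2 - 6*w + 8) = (w - 2)*(w + 3)*(w - 4)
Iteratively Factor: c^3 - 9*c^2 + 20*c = (c - 4)*(c^2 - 5*c) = c*(c - 4)*(c - 5)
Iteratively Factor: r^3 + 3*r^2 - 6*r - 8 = (r + 1)*(r^2 + 2*r - 8) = (r + 1)*(r + 4)*(r - 2)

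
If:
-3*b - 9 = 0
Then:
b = -3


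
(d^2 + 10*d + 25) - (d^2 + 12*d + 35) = -2*d - 10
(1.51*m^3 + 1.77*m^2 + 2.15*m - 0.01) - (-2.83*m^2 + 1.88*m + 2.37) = 1.51*m^3 + 4.6*m^2 + 0.27*m - 2.38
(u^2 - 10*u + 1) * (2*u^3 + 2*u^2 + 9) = 2*u^5 - 18*u^4 - 18*u^3 + 11*u^2 - 90*u + 9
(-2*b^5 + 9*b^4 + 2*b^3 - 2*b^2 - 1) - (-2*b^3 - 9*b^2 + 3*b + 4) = -2*b^5 + 9*b^4 + 4*b^3 + 7*b^2 - 3*b - 5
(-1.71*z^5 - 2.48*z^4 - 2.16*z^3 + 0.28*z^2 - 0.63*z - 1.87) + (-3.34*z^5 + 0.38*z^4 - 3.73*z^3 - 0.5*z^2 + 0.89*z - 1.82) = -5.05*z^5 - 2.1*z^4 - 5.89*z^3 - 0.22*z^2 + 0.26*z - 3.69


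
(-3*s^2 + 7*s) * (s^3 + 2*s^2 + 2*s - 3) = -3*s^5 + s^4 + 8*s^3 + 23*s^2 - 21*s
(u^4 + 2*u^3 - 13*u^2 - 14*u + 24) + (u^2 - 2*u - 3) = u^4 + 2*u^3 - 12*u^2 - 16*u + 21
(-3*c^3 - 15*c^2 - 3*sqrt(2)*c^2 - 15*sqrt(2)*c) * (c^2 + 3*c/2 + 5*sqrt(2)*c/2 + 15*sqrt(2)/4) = -3*c^5 - 39*c^4/2 - 21*sqrt(2)*c^4/2 - 273*sqrt(2)*c^3/4 - 75*c^3/2 - 315*sqrt(2)*c^2/4 - 195*c^2/2 - 225*c/2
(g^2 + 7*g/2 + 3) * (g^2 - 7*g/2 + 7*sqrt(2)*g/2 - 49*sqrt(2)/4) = g^4 + 7*sqrt(2)*g^3/2 - 37*g^2/4 - 259*sqrt(2)*g/8 - 21*g/2 - 147*sqrt(2)/4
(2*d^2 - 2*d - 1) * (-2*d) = -4*d^3 + 4*d^2 + 2*d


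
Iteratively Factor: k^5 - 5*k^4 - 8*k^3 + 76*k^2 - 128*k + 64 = (k - 2)*(k^4 - 3*k^3 - 14*k^2 + 48*k - 32) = (k - 2)^2*(k^3 - k^2 - 16*k + 16) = (k - 4)*(k - 2)^2*(k^2 + 3*k - 4) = (k - 4)*(k - 2)^2*(k - 1)*(k + 4)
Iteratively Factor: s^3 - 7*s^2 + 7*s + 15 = (s - 5)*(s^2 - 2*s - 3) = (s - 5)*(s + 1)*(s - 3)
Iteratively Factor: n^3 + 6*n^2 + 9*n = (n)*(n^2 + 6*n + 9) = n*(n + 3)*(n + 3)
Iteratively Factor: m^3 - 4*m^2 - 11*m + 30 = (m - 5)*(m^2 + m - 6) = (m - 5)*(m - 2)*(m + 3)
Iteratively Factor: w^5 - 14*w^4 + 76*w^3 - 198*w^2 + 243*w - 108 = (w - 3)*(w^4 - 11*w^3 + 43*w^2 - 69*w + 36) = (w - 3)*(w - 1)*(w^3 - 10*w^2 + 33*w - 36) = (w - 3)^2*(w - 1)*(w^2 - 7*w + 12) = (w - 3)^3*(w - 1)*(w - 4)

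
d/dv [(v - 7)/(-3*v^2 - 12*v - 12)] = (v - 16)/(3*(v^3 + 6*v^2 + 12*v + 8))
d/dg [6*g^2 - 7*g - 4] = 12*g - 7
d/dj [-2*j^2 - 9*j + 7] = -4*j - 9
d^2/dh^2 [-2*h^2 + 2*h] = -4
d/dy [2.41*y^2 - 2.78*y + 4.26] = 4.82*y - 2.78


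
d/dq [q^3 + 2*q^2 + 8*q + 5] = 3*q^2 + 4*q + 8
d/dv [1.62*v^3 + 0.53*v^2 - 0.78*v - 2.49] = 4.86*v^2 + 1.06*v - 0.78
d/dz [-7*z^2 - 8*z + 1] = -14*z - 8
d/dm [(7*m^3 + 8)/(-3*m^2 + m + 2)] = (21*m^2*(-3*m^2 + m + 2) + (6*m - 1)*(7*m^3 + 8))/(-3*m^2 + m + 2)^2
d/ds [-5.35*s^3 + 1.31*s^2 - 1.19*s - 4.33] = -16.05*s^2 + 2.62*s - 1.19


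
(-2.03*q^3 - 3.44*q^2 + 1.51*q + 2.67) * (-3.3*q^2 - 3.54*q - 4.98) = 6.699*q^5 + 18.5382*q^4 + 17.304*q^3 + 2.9748*q^2 - 16.9716*q - 13.2966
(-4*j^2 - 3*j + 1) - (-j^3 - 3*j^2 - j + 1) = j^3 - j^2 - 2*j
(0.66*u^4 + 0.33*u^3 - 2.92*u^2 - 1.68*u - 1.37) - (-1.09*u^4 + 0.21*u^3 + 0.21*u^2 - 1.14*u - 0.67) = 1.75*u^4 + 0.12*u^3 - 3.13*u^2 - 0.54*u - 0.7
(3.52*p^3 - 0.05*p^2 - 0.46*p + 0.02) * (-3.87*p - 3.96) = -13.6224*p^4 - 13.7457*p^3 + 1.9782*p^2 + 1.7442*p - 0.0792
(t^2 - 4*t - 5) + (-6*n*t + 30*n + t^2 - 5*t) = -6*n*t + 30*n + 2*t^2 - 9*t - 5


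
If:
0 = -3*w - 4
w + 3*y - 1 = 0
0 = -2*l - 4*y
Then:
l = -14/9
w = -4/3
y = 7/9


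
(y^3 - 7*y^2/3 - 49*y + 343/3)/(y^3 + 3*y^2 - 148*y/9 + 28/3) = 3*(y^2 - 49)/(3*y^2 + 16*y - 12)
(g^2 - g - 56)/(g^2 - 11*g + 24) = (g + 7)/(g - 3)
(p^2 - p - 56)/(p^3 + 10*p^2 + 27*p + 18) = (p^2 - p - 56)/(p^3 + 10*p^2 + 27*p + 18)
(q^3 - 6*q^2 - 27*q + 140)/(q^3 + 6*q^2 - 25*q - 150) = (q^2 - 11*q + 28)/(q^2 + q - 30)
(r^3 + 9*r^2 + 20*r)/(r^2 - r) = (r^2 + 9*r + 20)/(r - 1)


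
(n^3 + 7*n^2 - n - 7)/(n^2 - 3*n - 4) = (n^2 + 6*n - 7)/(n - 4)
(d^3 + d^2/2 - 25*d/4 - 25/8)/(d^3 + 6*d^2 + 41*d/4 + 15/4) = (d - 5/2)/(d + 3)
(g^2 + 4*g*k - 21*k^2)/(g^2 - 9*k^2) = (g + 7*k)/(g + 3*k)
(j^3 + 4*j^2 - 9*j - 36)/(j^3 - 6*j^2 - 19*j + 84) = (j + 3)/(j - 7)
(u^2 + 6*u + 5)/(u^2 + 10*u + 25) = (u + 1)/(u + 5)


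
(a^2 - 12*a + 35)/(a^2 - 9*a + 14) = (a - 5)/(a - 2)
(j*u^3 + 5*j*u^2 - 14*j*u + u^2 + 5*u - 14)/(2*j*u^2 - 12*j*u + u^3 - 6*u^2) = (j*u^3 + 5*j*u^2 - 14*j*u + u^2 + 5*u - 14)/(u*(2*j*u - 12*j + u^2 - 6*u))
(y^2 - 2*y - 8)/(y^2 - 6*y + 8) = (y + 2)/(y - 2)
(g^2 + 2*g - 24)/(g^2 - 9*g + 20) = (g + 6)/(g - 5)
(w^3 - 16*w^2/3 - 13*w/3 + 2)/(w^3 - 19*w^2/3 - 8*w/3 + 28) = (3*w^2 + 2*w - 1)/(3*w^2 - w - 14)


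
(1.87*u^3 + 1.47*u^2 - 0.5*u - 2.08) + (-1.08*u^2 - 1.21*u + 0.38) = 1.87*u^3 + 0.39*u^2 - 1.71*u - 1.7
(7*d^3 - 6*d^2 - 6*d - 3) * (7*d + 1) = 49*d^4 - 35*d^3 - 48*d^2 - 27*d - 3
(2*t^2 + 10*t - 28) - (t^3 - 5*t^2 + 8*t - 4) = -t^3 + 7*t^2 + 2*t - 24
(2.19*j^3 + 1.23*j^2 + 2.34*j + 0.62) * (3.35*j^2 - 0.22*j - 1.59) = 7.3365*j^5 + 3.6387*j^4 + 4.0863*j^3 - 0.3935*j^2 - 3.857*j - 0.9858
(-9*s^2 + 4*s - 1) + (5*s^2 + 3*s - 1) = -4*s^2 + 7*s - 2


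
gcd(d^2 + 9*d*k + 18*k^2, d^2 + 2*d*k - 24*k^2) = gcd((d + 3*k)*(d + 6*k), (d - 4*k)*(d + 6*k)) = d + 6*k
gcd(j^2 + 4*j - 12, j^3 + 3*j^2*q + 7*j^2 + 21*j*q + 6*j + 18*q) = j + 6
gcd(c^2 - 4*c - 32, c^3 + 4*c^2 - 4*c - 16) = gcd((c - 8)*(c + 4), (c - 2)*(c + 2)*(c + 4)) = c + 4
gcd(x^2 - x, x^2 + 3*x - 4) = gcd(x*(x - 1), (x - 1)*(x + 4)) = x - 1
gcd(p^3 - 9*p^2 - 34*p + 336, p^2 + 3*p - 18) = p + 6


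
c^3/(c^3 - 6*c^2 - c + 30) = c^3/(c^3 - 6*c^2 - c + 30)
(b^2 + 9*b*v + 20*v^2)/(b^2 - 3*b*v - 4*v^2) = (-b^2 - 9*b*v - 20*v^2)/(-b^2 + 3*b*v + 4*v^2)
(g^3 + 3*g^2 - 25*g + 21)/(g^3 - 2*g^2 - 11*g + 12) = (g^2 + 4*g - 21)/(g^2 - g - 12)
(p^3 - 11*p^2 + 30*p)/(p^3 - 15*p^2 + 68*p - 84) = p*(p - 5)/(p^2 - 9*p + 14)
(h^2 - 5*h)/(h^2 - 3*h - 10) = h/(h + 2)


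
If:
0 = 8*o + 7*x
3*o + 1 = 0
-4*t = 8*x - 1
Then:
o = -1/3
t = -43/84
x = 8/21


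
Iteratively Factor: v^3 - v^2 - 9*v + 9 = (v + 3)*(v^2 - 4*v + 3) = (v - 3)*(v + 3)*(v - 1)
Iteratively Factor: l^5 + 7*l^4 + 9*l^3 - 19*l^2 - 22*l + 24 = (l - 1)*(l^4 + 8*l^3 + 17*l^2 - 2*l - 24) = (l - 1)*(l + 3)*(l^3 + 5*l^2 + 2*l - 8) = (l - 1)*(l + 3)*(l + 4)*(l^2 + l - 2) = (l - 1)*(l + 2)*(l + 3)*(l + 4)*(l - 1)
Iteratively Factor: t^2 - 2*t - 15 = (t + 3)*(t - 5)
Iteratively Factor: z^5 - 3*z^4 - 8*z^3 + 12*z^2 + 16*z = (z + 1)*(z^4 - 4*z^3 - 4*z^2 + 16*z) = (z - 4)*(z + 1)*(z^3 - 4*z) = z*(z - 4)*(z + 1)*(z^2 - 4) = z*(z - 4)*(z + 1)*(z + 2)*(z - 2)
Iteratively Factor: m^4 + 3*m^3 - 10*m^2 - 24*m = (m - 3)*(m^3 + 6*m^2 + 8*m) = (m - 3)*(m + 2)*(m^2 + 4*m) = (m - 3)*(m + 2)*(m + 4)*(m)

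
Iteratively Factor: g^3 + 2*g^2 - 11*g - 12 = (g - 3)*(g^2 + 5*g + 4) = (g - 3)*(g + 1)*(g + 4)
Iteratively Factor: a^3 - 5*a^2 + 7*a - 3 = (a - 1)*(a^2 - 4*a + 3) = (a - 1)^2*(a - 3)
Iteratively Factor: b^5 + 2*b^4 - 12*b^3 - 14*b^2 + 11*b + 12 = (b - 1)*(b^4 + 3*b^3 - 9*b^2 - 23*b - 12) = (b - 1)*(b + 1)*(b^3 + 2*b^2 - 11*b - 12) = (b - 3)*(b - 1)*(b + 1)*(b^2 + 5*b + 4) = (b - 3)*(b - 1)*(b + 1)^2*(b + 4)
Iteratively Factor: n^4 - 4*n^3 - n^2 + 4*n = (n + 1)*(n^3 - 5*n^2 + 4*n) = (n - 4)*(n + 1)*(n^2 - n) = (n - 4)*(n - 1)*(n + 1)*(n)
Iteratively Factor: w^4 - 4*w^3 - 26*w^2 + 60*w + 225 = (w + 3)*(w^3 - 7*w^2 - 5*w + 75) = (w - 5)*(w + 3)*(w^2 - 2*w - 15) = (w - 5)*(w + 3)^2*(w - 5)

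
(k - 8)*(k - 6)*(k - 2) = k^3 - 16*k^2 + 76*k - 96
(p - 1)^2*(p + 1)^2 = p^4 - 2*p^2 + 1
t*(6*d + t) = 6*d*t + t^2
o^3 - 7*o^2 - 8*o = o*(o - 8)*(o + 1)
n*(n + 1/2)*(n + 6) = n^3 + 13*n^2/2 + 3*n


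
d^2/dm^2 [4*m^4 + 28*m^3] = 24*m*(2*m + 7)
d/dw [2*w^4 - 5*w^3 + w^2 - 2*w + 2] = 8*w^3 - 15*w^2 + 2*w - 2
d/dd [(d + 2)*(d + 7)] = 2*d + 9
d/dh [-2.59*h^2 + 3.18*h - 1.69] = 3.18 - 5.18*h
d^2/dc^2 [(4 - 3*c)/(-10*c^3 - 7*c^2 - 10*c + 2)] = 2*(900*c^5 - 1770*c^4 - 2393*c^3 - 1428*c^2 - 954*c - 396)/(1000*c^9 + 2100*c^8 + 4470*c^7 + 3943*c^6 + 3630*c^5 + 606*c^4 + 280*c^3 - 516*c^2 + 120*c - 8)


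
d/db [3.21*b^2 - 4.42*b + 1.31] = 6.42*b - 4.42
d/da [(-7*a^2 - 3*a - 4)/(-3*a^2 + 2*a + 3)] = (-23*a^2 - 66*a - 1)/(9*a^4 - 12*a^3 - 14*a^2 + 12*a + 9)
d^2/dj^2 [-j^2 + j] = -2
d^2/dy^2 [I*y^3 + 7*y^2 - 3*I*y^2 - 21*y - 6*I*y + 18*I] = 6*I*y + 14 - 6*I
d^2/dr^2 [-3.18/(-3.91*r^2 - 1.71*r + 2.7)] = (-97.232316*r^2 - 42.523596*r + 3.18*(7.82*r + 1.71)*(15.64*r + 3.42) + 67.14252)/(3.91*r^2 + 1.71*r - 2.7)^3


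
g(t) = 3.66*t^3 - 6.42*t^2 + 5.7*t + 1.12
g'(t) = 10.98*t^2 - 12.84*t + 5.7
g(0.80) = 3.45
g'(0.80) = 2.46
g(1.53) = 7.92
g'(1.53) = 11.76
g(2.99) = 58.60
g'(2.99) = 65.47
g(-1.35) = -27.28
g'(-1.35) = 43.05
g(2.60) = 36.87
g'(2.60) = 46.54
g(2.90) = 52.92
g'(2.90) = 60.81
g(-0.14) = 0.19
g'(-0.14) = 7.71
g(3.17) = 71.26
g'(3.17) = 75.33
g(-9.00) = -3238.34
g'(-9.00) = 1010.64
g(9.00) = 2200.54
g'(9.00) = 779.52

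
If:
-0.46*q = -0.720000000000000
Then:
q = 1.57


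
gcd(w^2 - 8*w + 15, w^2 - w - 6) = w - 3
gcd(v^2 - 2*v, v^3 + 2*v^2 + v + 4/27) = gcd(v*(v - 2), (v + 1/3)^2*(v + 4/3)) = 1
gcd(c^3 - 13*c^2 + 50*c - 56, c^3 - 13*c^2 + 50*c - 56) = c^3 - 13*c^2 + 50*c - 56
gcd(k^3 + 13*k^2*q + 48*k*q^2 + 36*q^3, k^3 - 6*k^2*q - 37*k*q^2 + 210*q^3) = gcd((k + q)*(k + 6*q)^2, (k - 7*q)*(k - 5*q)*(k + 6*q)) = k + 6*q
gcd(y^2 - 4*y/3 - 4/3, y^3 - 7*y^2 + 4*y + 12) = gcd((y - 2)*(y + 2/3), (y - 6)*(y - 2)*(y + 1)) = y - 2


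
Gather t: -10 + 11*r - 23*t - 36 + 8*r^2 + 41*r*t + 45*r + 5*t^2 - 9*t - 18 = 8*r^2 + 56*r + 5*t^2 + t*(41*r - 32) - 64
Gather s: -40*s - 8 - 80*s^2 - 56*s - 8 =-80*s^2 - 96*s - 16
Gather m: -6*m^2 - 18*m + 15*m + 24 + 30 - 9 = -6*m^2 - 3*m + 45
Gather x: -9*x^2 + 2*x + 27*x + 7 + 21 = -9*x^2 + 29*x + 28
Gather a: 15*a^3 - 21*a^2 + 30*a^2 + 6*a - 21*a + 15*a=15*a^3 + 9*a^2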